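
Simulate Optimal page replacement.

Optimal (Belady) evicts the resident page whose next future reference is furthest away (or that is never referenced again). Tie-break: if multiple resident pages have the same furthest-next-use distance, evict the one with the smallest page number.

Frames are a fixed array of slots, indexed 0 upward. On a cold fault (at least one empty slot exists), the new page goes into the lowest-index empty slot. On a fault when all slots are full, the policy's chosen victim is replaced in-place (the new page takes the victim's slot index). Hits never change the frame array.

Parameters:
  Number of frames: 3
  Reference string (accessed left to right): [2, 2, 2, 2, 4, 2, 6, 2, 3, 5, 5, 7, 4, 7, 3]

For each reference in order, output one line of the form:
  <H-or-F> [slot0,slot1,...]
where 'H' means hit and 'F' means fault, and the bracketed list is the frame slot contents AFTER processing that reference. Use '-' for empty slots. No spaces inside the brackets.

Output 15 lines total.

F [2,-,-]
H [2,-,-]
H [2,-,-]
H [2,-,-]
F [2,4,-]
H [2,4,-]
F [2,4,6]
H [2,4,6]
F [3,4,6]
F [3,4,5]
H [3,4,5]
F [3,4,7]
H [3,4,7]
H [3,4,7]
H [3,4,7]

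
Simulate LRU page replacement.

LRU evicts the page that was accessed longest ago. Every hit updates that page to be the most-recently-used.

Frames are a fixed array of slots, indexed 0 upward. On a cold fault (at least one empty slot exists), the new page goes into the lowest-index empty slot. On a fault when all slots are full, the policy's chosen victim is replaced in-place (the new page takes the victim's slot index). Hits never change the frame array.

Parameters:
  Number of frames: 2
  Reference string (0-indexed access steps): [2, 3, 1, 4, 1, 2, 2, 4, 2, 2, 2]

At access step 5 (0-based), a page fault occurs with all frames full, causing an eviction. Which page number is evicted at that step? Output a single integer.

Step 0: ref 2 -> FAULT, frames=[2,-]
Step 1: ref 3 -> FAULT, frames=[2,3]
Step 2: ref 1 -> FAULT, evict 2, frames=[1,3]
Step 3: ref 4 -> FAULT, evict 3, frames=[1,4]
Step 4: ref 1 -> HIT, frames=[1,4]
Step 5: ref 2 -> FAULT, evict 4, frames=[1,2]
At step 5: evicted page 4

Answer: 4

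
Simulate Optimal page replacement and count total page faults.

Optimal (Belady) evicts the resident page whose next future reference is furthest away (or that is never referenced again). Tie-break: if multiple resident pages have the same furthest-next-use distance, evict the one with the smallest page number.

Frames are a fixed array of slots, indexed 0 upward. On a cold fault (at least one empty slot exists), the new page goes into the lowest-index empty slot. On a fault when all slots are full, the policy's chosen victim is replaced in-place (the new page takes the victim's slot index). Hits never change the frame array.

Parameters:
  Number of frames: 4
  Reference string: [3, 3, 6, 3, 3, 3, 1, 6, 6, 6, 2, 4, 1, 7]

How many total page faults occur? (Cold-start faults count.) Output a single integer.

Answer: 6

Derivation:
Step 0: ref 3 → FAULT, frames=[3,-,-,-]
Step 1: ref 3 → HIT, frames=[3,-,-,-]
Step 2: ref 6 → FAULT, frames=[3,6,-,-]
Step 3: ref 3 → HIT, frames=[3,6,-,-]
Step 4: ref 3 → HIT, frames=[3,6,-,-]
Step 5: ref 3 → HIT, frames=[3,6,-,-]
Step 6: ref 1 → FAULT, frames=[3,6,1,-]
Step 7: ref 6 → HIT, frames=[3,6,1,-]
Step 8: ref 6 → HIT, frames=[3,6,1,-]
Step 9: ref 6 → HIT, frames=[3,6,1,-]
Step 10: ref 2 → FAULT, frames=[3,6,1,2]
Step 11: ref 4 → FAULT (evict 2), frames=[3,6,1,4]
Step 12: ref 1 → HIT, frames=[3,6,1,4]
Step 13: ref 7 → FAULT (evict 1), frames=[3,6,7,4]
Total faults: 6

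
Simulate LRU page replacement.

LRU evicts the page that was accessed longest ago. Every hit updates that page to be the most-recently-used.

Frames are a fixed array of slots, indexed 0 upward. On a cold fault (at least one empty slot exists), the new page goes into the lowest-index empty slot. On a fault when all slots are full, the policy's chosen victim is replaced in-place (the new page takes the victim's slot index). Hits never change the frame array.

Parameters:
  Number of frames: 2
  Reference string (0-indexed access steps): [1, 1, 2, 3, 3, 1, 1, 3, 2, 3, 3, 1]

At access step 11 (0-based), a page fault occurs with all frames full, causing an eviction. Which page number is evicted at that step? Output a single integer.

Step 0: ref 1 -> FAULT, frames=[1,-]
Step 1: ref 1 -> HIT, frames=[1,-]
Step 2: ref 2 -> FAULT, frames=[1,2]
Step 3: ref 3 -> FAULT, evict 1, frames=[3,2]
Step 4: ref 3 -> HIT, frames=[3,2]
Step 5: ref 1 -> FAULT, evict 2, frames=[3,1]
Step 6: ref 1 -> HIT, frames=[3,1]
Step 7: ref 3 -> HIT, frames=[3,1]
Step 8: ref 2 -> FAULT, evict 1, frames=[3,2]
Step 9: ref 3 -> HIT, frames=[3,2]
Step 10: ref 3 -> HIT, frames=[3,2]
Step 11: ref 1 -> FAULT, evict 2, frames=[3,1]
At step 11: evicted page 2

Answer: 2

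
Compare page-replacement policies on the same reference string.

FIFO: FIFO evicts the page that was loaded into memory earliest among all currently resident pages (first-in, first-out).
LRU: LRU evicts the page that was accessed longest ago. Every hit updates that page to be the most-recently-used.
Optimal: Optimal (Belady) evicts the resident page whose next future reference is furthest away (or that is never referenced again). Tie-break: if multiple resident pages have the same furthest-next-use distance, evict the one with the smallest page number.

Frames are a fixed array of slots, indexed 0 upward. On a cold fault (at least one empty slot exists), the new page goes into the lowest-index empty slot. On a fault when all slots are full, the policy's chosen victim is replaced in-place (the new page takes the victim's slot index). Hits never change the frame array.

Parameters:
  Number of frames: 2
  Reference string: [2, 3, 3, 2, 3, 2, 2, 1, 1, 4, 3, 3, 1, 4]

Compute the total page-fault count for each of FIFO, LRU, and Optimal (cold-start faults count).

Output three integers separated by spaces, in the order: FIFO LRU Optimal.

Answer: 7 7 5

Derivation:
--- FIFO ---
  step 0: ref 2 -> FAULT, frames=[2,-] (faults so far: 1)
  step 1: ref 3 -> FAULT, frames=[2,3] (faults so far: 2)
  step 2: ref 3 -> HIT, frames=[2,3] (faults so far: 2)
  step 3: ref 2 -> HIT, frames=[2,3] (faults so far: 2)
  step 4: ref 3 -> HIT, frames=[2,3] (faults so far: 2)
  step 5: ref 2 -> HIT, frames=[2,3] (faults so far: 2)
  step 6: ref 2 -> HIT, frames=[2,3] (faults so far: 2)
  step 7: ref 1 -> FAULT, evict 2, frames=[1,3] (faults so far: 3)
  step 8: ref 1 -> HIT, frames=[1,3] (faults so far: 3)
  step 9: ref 4 -> FAULT, evict 3, frames=[1,4] (faults so far: 4)
  step 10: ref 3 -> FAULT, evict 1, frames=[3,4] (faults so far: 5)
  step 11: ref 3 -> HIT, frames=[3,4] (faults so far: 5)
  step 12: ref 1 -> FAULT, evict 4, frames=[3,1] (faults so far: 6)
  step 13: ref 4 -> FAULT, evict 3, frames=[4,1] (faults so far: 7)
  FIFO total faults: 7
--- LRU ---
  step 0: ref 2 -> FAULT, frames=[2,-] (faults so far: 1)
  step 1: ref 3 -> FAULT, frames=[2,3] (faults so far: 2)
  step 2: ref 3 -> HIT, frames=[2,3] (faults so far: 2)
  step 3: ref 2 -> HIT, frames=[2,3] (faults so far: 2)
  step 4: ref 3 -> HIT, frames=[2,3] (faults so far: 2)
  step 5: ref 2 -> HIT, frames=[2,3] (faults so far: 2)
  step 6: ref 2 -> HIT, frames=[2,3] (faults so far: 2)
  step 7: ref 1 -> FAULT, evict 3, frames=[2,1] (faults so far: 3)
  step 8: ref 1 -> HIT, frames=[2,1] (faults so far: 3)
  step 9: ref 4 -> FAULT, evict 2, frames=[4,1] (faults so far: 4)
  step 10: ref 3 -> FAULT, evict 1, frames=[4,3] (faults so far: 5)
  step 11: ref 3 -> HIT, frames=[4,3] (faults so far: 5)
  step 12: ref 1 -> FAULT, evict 4, frames=[1,3] (faults so far: 6)
  step 13: ref 4 -> FAULT, evict 3, frames=[1,4] (faults so far: 7)
  LRU total faults: 7
--- Optimal ---
  step 0: ref 2 -> FAULT, frames=[2,-] (faults so far: 1)
  step 1: ref 3 -> FAULT, frames=[2,3] (faults so far: 2)
  step 2: ref 3 -> HIT, frames=[2,3] (faults so far: 2)
  step 3: ref 2 -> HIT, frames=[2,3] (faults so far: 2)
  step 4: ref 3 -> HIT, frames=[2,3] (faults so far: 2)
  step 5: ref 2 -> HIT, frames=[2,3] (faults so far: 2)
  step 6: ref 2 -> HIT, frames=[2,3] (faults so far: 2)
  step 7: ref 1 -> FAULT, evict 2, frames=[1,3] (faults so far: 3)
  step 8: ref 1 -> HIT, frames=[1,3] (faults so far: 3)
  step 9: ref 4 -> FAULT, evict 1, frames=[4,3] (faults so far: 4)
  step 10: ref 3 -> HIT, frames=[4,3] (faults so far: 4)
  step 11: ref 3 -> HIT, frames=[4,3] (faults so far: 4)
  step 12: ref 1 -> FAULT, evict 3, frames=[4,1] (faults so far: 5)
  step 13: ref 4 -> HIT, frames=[4,1] (faults so far: 5)
  Optimal total faults: 5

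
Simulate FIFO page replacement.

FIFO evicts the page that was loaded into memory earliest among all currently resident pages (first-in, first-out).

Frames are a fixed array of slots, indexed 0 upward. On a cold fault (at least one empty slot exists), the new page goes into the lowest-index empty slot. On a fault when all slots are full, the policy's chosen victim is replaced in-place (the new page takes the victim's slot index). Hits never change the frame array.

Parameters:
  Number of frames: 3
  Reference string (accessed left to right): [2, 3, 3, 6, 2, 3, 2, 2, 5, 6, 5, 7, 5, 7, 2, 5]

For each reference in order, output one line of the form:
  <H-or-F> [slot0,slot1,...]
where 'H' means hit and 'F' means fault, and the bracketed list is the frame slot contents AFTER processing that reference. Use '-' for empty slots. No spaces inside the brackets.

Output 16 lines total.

F [2,-,-]
F [2,3,-]
H [2,3,-]
F [2,3,6]
H [2,3,6]
H [2,3,6]
H [2,3,6]
H [2,3,6]
F [5,3,6]
H [5,3,6]
H [5,3,6]
F [5,7,6]
H [5,7,6]
H [5,7,6]
F [5,7,2]
H [5,7,2]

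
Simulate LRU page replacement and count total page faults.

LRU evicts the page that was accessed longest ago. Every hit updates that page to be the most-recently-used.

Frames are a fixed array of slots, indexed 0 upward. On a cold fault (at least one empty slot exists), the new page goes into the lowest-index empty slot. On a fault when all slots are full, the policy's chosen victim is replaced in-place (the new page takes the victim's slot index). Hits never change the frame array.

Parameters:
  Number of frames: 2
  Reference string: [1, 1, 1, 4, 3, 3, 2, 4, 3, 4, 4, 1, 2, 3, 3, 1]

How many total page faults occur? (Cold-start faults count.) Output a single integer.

Answer: 10

Derivation:
Step 0: ref 1 → FAULT, frames=[1,-]
Step 1: ref 1 → HIT, frames=[1,-]
Step 2: ref 1 → HIT, frames=[1,-]
Step 3: ref 4 → FAULT, frames=[1,4]
Step 4: ref 3 → FAULT (evict 1), frames=[3,4]
Step 5: ref 3 → HIT, frames=[3,4]
Step 6: ref 2 → FAULT (evict 4), frames=[3,2]
Step 7: ref 4 → FAULT (evict 3), frames=[4,2]
Step 8: ref 3 → FAULT (evict 2), frames=[4,3]
Step 9: ref 4 → HIT, frames=[4,3]
Step 10: ref 4 → HIT, frames=[4,3]
Step 11: ref 1 → FAULT (evict 3), frames=[4,1]
Step 12: ref 2 → FAULT (evict 4), frames=[2,1]
Step 13: ref 3 → FAULT (evict 1), frames=[2,3]
Step 14: ref 3 → HIT, frames=[2,3]
Step 15: ref 1 → FAULT (evict 2), frames=[1,3]
Total faults: 10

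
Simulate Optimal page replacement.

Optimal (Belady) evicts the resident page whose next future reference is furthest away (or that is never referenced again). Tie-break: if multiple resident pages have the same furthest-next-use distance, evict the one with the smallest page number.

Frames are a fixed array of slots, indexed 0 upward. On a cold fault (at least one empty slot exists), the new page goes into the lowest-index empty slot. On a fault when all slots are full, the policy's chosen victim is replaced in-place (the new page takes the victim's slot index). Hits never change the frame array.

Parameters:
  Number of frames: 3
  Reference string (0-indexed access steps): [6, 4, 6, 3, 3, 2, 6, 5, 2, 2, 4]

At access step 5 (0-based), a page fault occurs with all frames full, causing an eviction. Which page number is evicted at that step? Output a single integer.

Answer: 3

Derivation:
Step 0: ref 6 -> FAULT, frames=[6,-,-]
Step 1: ref 4 -> FAULT, frames=[6,4,-]
Step 2: ref 6 -> HIT, frames=[6,4,-]
Step 3: ref 3 -> FAULT, frames=[6,4,3]
Step 4: ref 3 -> HIT, frames=[6,4,3]
Step 5: ref 2 -> FAULT, evict 3, frames=[6,4,2]
At step 5: evicted page 3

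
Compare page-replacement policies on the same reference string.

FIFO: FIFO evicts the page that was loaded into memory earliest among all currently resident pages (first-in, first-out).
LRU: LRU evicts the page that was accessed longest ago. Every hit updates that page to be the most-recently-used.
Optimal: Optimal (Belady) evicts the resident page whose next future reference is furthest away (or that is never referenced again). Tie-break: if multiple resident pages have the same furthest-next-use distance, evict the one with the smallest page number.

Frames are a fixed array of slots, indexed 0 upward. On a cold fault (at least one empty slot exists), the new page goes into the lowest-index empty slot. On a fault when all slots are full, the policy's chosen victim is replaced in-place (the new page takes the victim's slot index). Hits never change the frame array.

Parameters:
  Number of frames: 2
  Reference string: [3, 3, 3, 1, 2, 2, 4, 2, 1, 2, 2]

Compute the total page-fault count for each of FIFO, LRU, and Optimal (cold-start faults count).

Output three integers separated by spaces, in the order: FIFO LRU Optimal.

--- FIFO ---
  step 0: ref 3 -> FAULT, frames=[3,-] (faults so far: 1)
  step 1: ref 3 -> HIT, frames=[3,-] (faults so far: 1)
  step 2: ref 3 -> HIT, frames=[3,-] (faults so far: 1)
  step 3: ref 1 -> FAULT, frames=[3,1] (faults so far: 2)
  step 4: ref 2 -> FAULT, evict 3, frames=[2,1] (faults so far: 3)
  step 5: ref 2 -> HIT, frames=[2,1] (faults so far: 3)
  step 6: ref 4 -> FAULT, evict 1, frames=[2,4] (faults so far: 4)
  step 7: ref 2 -> HIT, frames=[2,4] (faults so far: 4)
  step 8: ref 1 -> FAULT, evict 2, frames=[1,4] (faults so far: 5)
  step 9: ref 2 -> FAULT, evict 4, frames=[1,2] (faults so far: 6)
  step 10: ref 2 -> HIT, frames=[1,2] (faults so far: 6)
  FIFO total faults: 6
--- LRU ---
  step 0: ref 3 -> FAULT, frames=[3,-] (faults so far: 1)
  step 1: ref 3 -> HIT, frames=[3,-] (faults so far: 1)
  step 2: ref 3 -> HIT, frames=[3,-] (faults so far: 1)
  step 3: ref 1 -> FAULT, frames=[3,1] (faults so far: 2)
  step 4: ref 2 -> FAULT, evict 3, frames=[2,1] (faults so far: 3)
  step 5: ref 2 -> HIT, frames=[2,1] (faults so far: 3)
  step 6: ref 4 -> FAULT, evict 1, frames=[2,4] (faults so far: 4)
  step 7: ref 2 -> HIT, frames=[2,4] (faults so far: 4)
  step 8: ref 1 -> FAULT, evict 4, frames=[2,1] (faults so far: 5)
  step 9: ref 2 -> HIT, frames=[2,1] (faults so far: 5)
  step 10: ref 2 -> HIT, frames=[2,1] (faults so far: 5)
  LRU total faults: 5
--- Optimal ---
  step 0: ref 3 -> FAULT, frames=[3,-] (faults so far: 1)
  step 1: ref 3 -> HIT, frames=[3,-] (faults so far: 1)
  step 2: ref 3 -> HIT, frames=[3,-] (faults so far: 1)
  step 3: ref 1 -> FAULT, frames=[3,1] (faults so far: 2)
  step 4: ref 2 -> FAULT, evict 3, frames=[2,1] (faults so far: 3)
  step 5: ref 2 -> HIT, frames=[2,1] (faults so far: 3)
  step 6: ref 4 -> FAULT, evict 1, frames=[2,4] (faults so far: 4)
  step 7: ref 2 -> HIT, frames=[2,4] (faults so far: 4)
  step 8: ref 1 -> FAULT, evict 4, frames=[2,1] (faults so far: 5)
  step 9: ref 2 -> HIT, frames=[2,1] (faults so far: 5)
  step 10: ref 2 -> HIT, frames=[2,1] (faults so far: 5)
  Optimal total faults: 5

Answer: 6 5 5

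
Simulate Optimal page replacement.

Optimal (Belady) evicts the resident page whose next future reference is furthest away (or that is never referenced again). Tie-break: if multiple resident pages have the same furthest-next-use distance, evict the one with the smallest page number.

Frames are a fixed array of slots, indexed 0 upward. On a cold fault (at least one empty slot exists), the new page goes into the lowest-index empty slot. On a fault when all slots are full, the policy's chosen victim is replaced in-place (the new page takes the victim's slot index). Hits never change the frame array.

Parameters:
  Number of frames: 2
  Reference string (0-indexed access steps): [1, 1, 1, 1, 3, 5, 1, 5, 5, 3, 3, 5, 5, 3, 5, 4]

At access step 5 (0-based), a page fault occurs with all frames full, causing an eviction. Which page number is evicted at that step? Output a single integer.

Answer: 3

Derivation:
Step 0: ref 1 -> FAULT, frames=[1,-]
Step 1: ref 1 -> HIT, frames=[1,-]
Step 2: ref 1 -> HIT, frames=[1,-]
Step 3: ref 1 -> HIT, frames=[1,-]
Step 4: ref 3 -> FAULT, frames=[1,3]
Step 5: ref 5 -> FAULT, evict 3, frames=[1,5]
At step 5: evicted page 3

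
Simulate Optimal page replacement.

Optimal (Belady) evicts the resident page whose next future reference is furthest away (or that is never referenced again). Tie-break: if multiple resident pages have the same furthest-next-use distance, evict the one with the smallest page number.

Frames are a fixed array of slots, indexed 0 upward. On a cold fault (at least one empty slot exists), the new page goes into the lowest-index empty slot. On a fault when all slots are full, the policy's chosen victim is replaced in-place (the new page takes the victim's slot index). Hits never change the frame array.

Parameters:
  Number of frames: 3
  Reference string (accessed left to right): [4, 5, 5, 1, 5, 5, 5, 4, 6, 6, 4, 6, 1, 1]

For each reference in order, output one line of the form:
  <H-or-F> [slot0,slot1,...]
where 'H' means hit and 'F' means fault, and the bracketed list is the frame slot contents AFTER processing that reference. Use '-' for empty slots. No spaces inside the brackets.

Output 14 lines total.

F [4,-,-]
F [4,5,-]
H [4,5,-]
F [4,5,1]
H [4,5,1]
H [4,5,1]
H [4,5,1]
H [4,5,1]
F [4,6,1]
H [4,6,1]
H [4,6,1]
H [4,6,1]
H [4,6,1]
H [4,6,1]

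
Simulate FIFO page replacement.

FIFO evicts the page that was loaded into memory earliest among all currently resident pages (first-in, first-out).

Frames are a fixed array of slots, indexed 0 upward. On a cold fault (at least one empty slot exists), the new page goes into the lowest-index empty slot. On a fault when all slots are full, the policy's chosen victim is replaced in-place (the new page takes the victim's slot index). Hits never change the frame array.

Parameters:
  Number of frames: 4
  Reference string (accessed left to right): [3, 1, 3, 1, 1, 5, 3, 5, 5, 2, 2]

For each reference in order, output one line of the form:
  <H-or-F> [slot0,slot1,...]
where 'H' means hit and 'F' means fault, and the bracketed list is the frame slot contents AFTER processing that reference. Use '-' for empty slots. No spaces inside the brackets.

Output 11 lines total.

F [3,-,-,-]
F [3,1,-,-]
H [3,1,-,-]
H [3,1,-,-]
H [3,1,-,-]
F [3,1,5,-]
H [3,1,5,-]
H [3,1,5,-]
H [3,1,5,-]
F [3,1,5,2]
H [3,1,5,2]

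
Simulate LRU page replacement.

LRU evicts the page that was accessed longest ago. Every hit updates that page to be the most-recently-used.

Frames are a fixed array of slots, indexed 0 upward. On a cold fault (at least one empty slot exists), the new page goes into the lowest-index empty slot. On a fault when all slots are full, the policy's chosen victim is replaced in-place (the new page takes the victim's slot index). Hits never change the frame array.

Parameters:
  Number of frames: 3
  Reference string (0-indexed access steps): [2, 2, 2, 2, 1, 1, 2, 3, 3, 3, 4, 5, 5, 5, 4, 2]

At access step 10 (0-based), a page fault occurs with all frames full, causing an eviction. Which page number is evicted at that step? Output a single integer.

Step 0: ref 2 -> FAULT, frames=[2,-,-]
Step 1: ref 2 -> HIT, frames=[2,-,-]
Step 2: ref 2 -> HIT, frames=[2,-,-]
Step 3: ref 2 -> HIT, frames=[2,-,-]
Step 4: ref 1 -> FAULT, frames=[2,1,-]
Step 5: ref 1 -> HIT, frames=[2,1,-]
Step 6: ref 2 -> HIT, frames=[2,1,-]
Step 7: ref 3 -> FAULT, frames=[2,1,3]
Step 8: ref 3 -> HIT, frames=[2,1,3]
Step 9: ref 3 -> HIT, frames=[2,1,3]
Step 10: ref 4 -> FAULT, evict 1, frames=[2,4,3]
At step 10: evicted page 1

Answer: 1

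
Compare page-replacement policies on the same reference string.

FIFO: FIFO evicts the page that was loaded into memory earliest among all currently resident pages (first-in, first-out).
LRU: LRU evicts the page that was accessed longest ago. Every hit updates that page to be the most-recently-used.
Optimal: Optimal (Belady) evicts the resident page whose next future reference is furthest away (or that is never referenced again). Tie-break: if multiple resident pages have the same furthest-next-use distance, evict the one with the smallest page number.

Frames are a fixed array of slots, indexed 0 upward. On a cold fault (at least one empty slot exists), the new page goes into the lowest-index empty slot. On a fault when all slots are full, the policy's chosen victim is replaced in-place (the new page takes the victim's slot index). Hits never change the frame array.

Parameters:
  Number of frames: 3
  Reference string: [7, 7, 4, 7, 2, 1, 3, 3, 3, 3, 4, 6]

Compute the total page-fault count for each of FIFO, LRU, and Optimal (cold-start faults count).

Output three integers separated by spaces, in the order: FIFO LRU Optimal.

Answer: 7 7 6

Derivation:
--- FIFO ---
  step 0: ref 7 -> FAULT, frames=[7,-,-] (faults so far: 1)
  step 1: ref 7 -> HIT, frames=[7,-,-] (faults so far: 1)
  step 2: ref 4 -> FAULT, frames=[7,4,-] (faults so far: 2)
  step 3: ref 7 -> HIT, frames=[7,4,-] (faults so far: 2)
  step 4: ref 2 -> FAULT, frames=[7,4,2] (faults so far: 3)
  step 5: ref 1 -> FAULT, evict 7, frames=[1,4,2] (faults so far: 4)
  step 6: ref 3 -> FAULT, evict 4, frames=[1,3,2] (faults so far: 5)
  step 7: ref 3 -> HIT, frames=[1,3,2] (faults so far: 5)
  step 8: ref 3 -> HIT, frames=[1,3,2] (faults so far: 5)
  step 9: ref 3 -> HIT, frames=[1,3,2] (faults so far: 5)
  step 10: ref 4 -> FAULT, evict 2, frames=[1,3,4] (faults so far: 6)
  step 11: ref 6 -> FAULT, evict 1, frames=[6,3,4] (faults so far: 7)
  FIFO total faults: 7
--- LRU ---
  step 0: ref 7 -> FAULT, frames=[7,-,-] (faults so far: 1)
  step 1: ref 7 -> HIT, frames=[7,-,-] (faults so far: 1)
  step 2: ref 4 -> FAULT, frames=[7,4,-] (faults so far: 2)
  step 3: ref 7 -> HIT, frames=[7,4,-] (faults so far: 2)
  step 4: ref 2 -> FAULT, frames=[7,4,2] (faults so far: 3)
  step 5: ref 1 -> FAULT, evict 4, frames=[7,1,2] (faults so far: 4)
  step 6: ref 3 -> FAULT, evict 7, frames=[3,1,2] (faults so far: 5)
  step 7: ref 3 -> HIT, frames=[3,1,2] (faults so far: 5)
  step 8: ref 3 -> HIT, frames=[3,1,2] (faults so far: 5)
  step 9: ref 3 -> HIT, frames=[3,1,2] (faults so far: 5)
  step 10: ref 4 -> FAULT, evict 2, frames=[3,1,4] (faults so far: 6)
  step 11: ref 6 -> FAULT, evict 1, frames=[3,6,4] (faults so far: 7)
  LRU total faults: 7
--- Optimal ---
  step 0: ref 7 -> FAULT, frames=[7,-,-] (faults so far: 1)
  step 1: ref 7 -> HIT, frames=[7,-,-] (faults so far: 1)
  step 2: ref 4 -> FAULT, frames=[7,4,-] (faults so far: 2)
  step 3: ref 7 -> HIT, frames=[7,4,-] (faults so far: 2)
  step 4: ref 2 -> FAULT, frames=[7,4,2] (faults so far: 3)
  step 5: ref 1 -> FAULT, evict 2, frames=[7,4,1] (faults so far: 4)
  step 6: ref 3 -> FAULT, evict 1, frames=[7,4,3] (faults so far: 5)
  step 7: ref 3 -> HIT, frames=[7,4,3] (faults so far: 5)
  step 8: ref 3 -> HIT, frames=[7,4,3] (faults so far: 5)
  step 9: ref 3 -> HIT, frames=[7,4,3] (faults so far: 5)
  step 10: ref 4 -> HIT, frames=[7,4,3] (faults so far: 5)
  step 11: ref 6 -> FAULT, evict 3, frames=[7,4,6] (faults so far: 6)
  Optimal total faults: 6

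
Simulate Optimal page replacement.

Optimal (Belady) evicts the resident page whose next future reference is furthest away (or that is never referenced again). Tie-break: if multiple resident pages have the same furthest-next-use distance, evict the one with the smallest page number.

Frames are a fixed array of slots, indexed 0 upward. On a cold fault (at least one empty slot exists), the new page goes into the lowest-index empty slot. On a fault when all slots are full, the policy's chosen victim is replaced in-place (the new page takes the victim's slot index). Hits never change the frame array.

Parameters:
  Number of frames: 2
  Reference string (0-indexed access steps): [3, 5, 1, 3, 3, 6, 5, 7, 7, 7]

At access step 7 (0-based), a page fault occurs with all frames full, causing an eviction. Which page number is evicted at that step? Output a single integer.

Step 0: ref 3 -> FAULT, frames=[3,-]
Step 1: ref 5 -> FAULT, frames=[3,5]
Step 2: ref 1 -> FAULT, evict 5, frames=[3,1]
Step 3: ref 3 -> HIT, frames=[3,1]
Step 4: ref 3 -> HIT, frames=[3,1]
Step 5: ref 6 -> FAULT, evict 1, frames=[3,6]
Step 6: ref 5 -> FAULT, evict 3, frames=[5,6]
Step 7: ref 7 -> FAULT, evict 5, frames=[7,6]
At step 7: evicted page 5

Answer: 5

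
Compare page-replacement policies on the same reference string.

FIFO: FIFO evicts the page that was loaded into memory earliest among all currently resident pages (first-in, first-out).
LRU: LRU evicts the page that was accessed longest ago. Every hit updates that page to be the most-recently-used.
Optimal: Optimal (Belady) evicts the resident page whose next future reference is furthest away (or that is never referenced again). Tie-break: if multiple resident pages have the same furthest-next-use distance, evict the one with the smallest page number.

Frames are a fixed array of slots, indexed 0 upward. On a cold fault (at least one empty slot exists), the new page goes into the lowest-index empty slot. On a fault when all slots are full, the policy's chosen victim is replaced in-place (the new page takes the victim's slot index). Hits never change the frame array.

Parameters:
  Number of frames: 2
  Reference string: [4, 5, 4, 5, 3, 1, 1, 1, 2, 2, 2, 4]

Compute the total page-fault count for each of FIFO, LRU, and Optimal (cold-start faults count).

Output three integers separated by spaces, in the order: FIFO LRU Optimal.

Answer: 6 6 5

Derivation:
--- FIFO ---
  step 0: ref 4 -> FAULT, frames=[4,-] (faults so far: 1)
  step 1: ref 5 -> FAULT, frames=[4,5] (faults so far: 2)
  step 2: ref 4 -> HIT, frames=[4,5] (faults so far: 2)
  step 3: ref 5 -> HIT, frames=[4,5] (faults so far: 2)
  step 4: ref 3 -> FAULT, evict 4, frames=[3,5] (faults so far: 3)
  step 5: ref 1 -> FAULT, evict 5, frames=[3,1] (faults so far: 4)
  step 6: ref 1 -> HIT, frames=[3,1] (faults so far: 4)
  step 7: ref 1 -> HIT, frames=[3,1] (faults so far: 4)
  step 8: ref 2 -> FAULT, evict 3, frames=[2,1] (faults so far: 5)
  step 9: ref 2 -> HIT, frames=[2,1] (faults so far: 5)
  step 10: ref 2 -> HIT, frames=[2,1] (faults so far: 5)
  step 11: ref 4 -> FAULT, evict 1, frames=[2,4] (faults so far: 6)
  FIFO total faults: 6
--- LRU ---
  step 0: ref 4 -> FAULT, frames=[4,-] (faults so far: 1)
  step 1: ref 5 -> FAULT, frames=[4,5] (faults so far: 2)
  step 2: ref 4 -> HIT, frames=[4,5] (faults so far: 2)
  step 3: ref 5 -> HIT, frames=[4,5] (faults so far: 2)
  step 4: ref 3 -> FAULT, evict 4, frames=[3,5] (faults so far: 3)
  step 5: ref 1 -> FAULT, evict 5, frames=[3,1] (faults so far: 4)
  step 6: ref 1 -> HIT, frames=[3,1] (faults so far: 4)
  step 7: ref 1 -> HIT, frames=[3,1] (faults so far: 4)
  step 8: ref 2 -> FAULT, evict 3, frames=[2,1] (faults so far: 5)
  step 9: ref 2 -> HIT, frames=[2,1] (faults so far: 5)
  step 10: ref 2 -> HIT, frames=[2,1] (faults so far: 5)
  step 11: ref 4 -> FAULT, evict 1, frames=[2,4] (faults so far: 6)
  LRU total faults: 6
--- Optimal ---
  step 0: ref 4 -> FAULT, frames=[4,-] (faults so far: 1)
  step 1: ref 5 -> FAULT, frames=[4,5] (faults so far: 2)
  step 2: ref 4 -> HIT, frames=[4,5] (faults so far: 2)
  step 3: ref 5 -> HIT, frames=[4,5] (faults so far: 2)
  step 4: ref 3 -> FAULT, evict 5, frames=[4,3] (faults so far: 3)
  step 5: ref 1 -> FAULT, evict 3, frames=[4,1] (faults so far: 4)
  step 6: ref 1 -> HIT, frames=[4,1] (faults so far: 4)
  step 7: ref 1 -> HIT, frames=[4,1] (faults so far: 4)
  step 8: ref 2 -> FAULT, evict 1, frames=[4,2] (faults so far: 5)
  step 9: ref 2 -> HIT, frames=[4,2] (faults so far: 5)
  step 10: ref 2 -> HIT, frames=[4,2] (faults so far: 5)
  step 11: ref 4 -> HIT, frames=[4,2] (faults so far: 5)
  Optimal total faults: 5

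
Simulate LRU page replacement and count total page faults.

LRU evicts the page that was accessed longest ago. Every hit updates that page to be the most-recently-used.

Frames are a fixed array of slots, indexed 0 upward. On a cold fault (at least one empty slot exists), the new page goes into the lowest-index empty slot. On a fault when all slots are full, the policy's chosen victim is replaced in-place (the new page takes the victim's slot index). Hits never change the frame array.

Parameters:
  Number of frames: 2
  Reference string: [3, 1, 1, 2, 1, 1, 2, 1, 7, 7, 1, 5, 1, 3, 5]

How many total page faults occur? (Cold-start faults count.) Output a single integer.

Answer: 7

Derivation:
Step 0: ref 3 → FAULT, frames=[3,-]
Step 1: ref 1 → FAULT, frames=[3,1]
Step 2: ref 1 → HIT, frames=[3,1]
Step 3: ref 2 → FAULT (evict 3), frames=[2,1]
Step 4: ref 1 → HIT, frames=[2,1]
Step 5: ref 1 → HIT, frames=[2,1]
Step 6: ref 2 → HIT, frames=[2,1]
Step 7: ref 1 → HIT, frames=[2,1]
Step 8: ref 7 → FAULT (evict 2), frames=[7,1]
Step 9: ref 7 → HIT, frames=[7,1]
Step 10: ref 1 → HIT, frames=[7,1]
Step 11: ref 5 → FAULT (evict 7), frames=[5,1]
Step 12: ref 1 → HIT, frames=[5,1]
Step 13: ref 3 → FAULT (evict 5), frames=[3,1]
Step 14: ref 5 → FAULT (evict 1), frames=[3,5]
Total faults: 7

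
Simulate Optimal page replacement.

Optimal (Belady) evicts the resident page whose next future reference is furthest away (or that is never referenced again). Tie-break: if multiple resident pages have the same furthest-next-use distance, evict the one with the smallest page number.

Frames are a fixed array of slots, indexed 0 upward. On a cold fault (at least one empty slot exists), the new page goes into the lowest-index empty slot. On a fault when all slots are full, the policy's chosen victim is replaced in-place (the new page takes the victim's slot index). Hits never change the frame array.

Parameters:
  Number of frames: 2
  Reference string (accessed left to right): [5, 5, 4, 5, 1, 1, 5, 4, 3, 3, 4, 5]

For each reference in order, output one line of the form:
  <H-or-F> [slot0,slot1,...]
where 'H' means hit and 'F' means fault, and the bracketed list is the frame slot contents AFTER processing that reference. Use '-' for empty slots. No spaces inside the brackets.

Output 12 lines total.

F [5,-]
H [5,-]
F [5,4]
H [5,4]
F [5,1]
H [5,1]
H [5,1]
F [5,4]
F [3,4]
H [3,4]
H [3,4]
F [5,4]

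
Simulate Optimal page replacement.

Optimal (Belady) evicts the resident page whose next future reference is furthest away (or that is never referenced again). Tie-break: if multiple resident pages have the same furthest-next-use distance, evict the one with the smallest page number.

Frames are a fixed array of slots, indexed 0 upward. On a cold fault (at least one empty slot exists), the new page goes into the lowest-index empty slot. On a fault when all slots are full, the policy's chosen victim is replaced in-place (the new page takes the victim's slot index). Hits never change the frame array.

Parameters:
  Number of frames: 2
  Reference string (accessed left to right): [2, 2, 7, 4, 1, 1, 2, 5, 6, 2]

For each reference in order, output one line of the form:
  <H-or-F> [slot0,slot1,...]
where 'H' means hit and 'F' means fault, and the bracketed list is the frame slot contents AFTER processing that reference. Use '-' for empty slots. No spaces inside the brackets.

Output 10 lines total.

F [2,-]
H [2,-]
F [2,7]
F [2,4]
F [2,1]
H [2,1]
H [2,1]
F [2,5]
F [2,6]
H [2,6]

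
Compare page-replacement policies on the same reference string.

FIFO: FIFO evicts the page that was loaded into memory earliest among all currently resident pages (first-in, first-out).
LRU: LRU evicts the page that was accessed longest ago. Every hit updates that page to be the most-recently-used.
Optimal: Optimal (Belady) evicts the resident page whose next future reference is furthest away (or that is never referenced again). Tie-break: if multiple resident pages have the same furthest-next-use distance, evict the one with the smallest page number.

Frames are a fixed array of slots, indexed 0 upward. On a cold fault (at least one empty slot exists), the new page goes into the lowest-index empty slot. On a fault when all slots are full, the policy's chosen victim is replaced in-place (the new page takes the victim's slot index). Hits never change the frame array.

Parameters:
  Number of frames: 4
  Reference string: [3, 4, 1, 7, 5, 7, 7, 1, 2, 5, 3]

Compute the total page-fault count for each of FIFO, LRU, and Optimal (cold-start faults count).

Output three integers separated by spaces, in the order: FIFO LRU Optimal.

--- FIFO ---
  step 0: ref 3 -> FAULT, frames=[3,-,-,-] (faults so far: 1)
  step 1: ref 4 -> FAULT, frames=[3,4,-,-] (faults so far: 2)
  step 2: ref 1 -> FAULT, frames=[3,4,1,-] (faults so far: 3)
  step 3: ref 7 -> FAULT, frames=[3,4,1,7] (faults so far: 4)
  step 4: ref 5 -> FAULT, evict 3, frames=[5,4,1,7] (faults so far: 5)
  step 5: ref 7 -> HIT, frames=[5,4,1,7] (faults so far: 5)
  step 6: ref 7 -> HIT, frames=[5,4,1,7] (faults so far: 5)
  step 7: ref 1 -> HIT, frames=[5,4,1,7] (faults so far: 5)
  step 8: ref 2 -> FAULT, evict 4, frames=[5,2,1,7] (faults so far: 6)
  step 9: ref 5 -> HIT, frames=[5,2,1,7] (faults so far: 6)
  step 10: ref 3 -> FAULT, evict 1, frames=[5,2,3,7] (faults so far: 7)
  FIFO total faults: 7
--- LRU ---
  step 0: ref 3 -> FAULT, frames=[3,-,-,-] (faults so far: 1)
  step 1: ref 4 -> FAULT, frames=[3,4,-,-] (faults so far: 2)
  step 2: ref 1 -> FAULT, frames=[3,4,1,-] (faults so far: 3)
  step 3: ref 7 -> FAULT, frames=[3,4,1,7] (faults so far: 4)
  step 4: ref 5 -> FAULT, evict 3, frames=[5,4,1,7] (faults so far: 5)
  step 5: ref 7 -> HIT, frames=[5,4,1,7] (faults so far: 5)
  step 6: ref 7 -> HIT, frames=[5,4,1,7] (faults so far: 5)
  step 7: ref 1 -> HIT, frames=[5,4,1,7] (faults so far: 5)
  step 8: ref 2 -> FAULT, evict 4, frames=[5,2,1,7] (faults so far: 6)
  step 9: ref 5 -> HIT, frames=[5,2,1,7] (faults so far: 6)
  step 10: ref 3 -> FAULT, evict 7, frames=[5,2,1,3] (faults so far: 7)
  LRU total faults: 7
--- Optimal ---
  step 0: ref 3 -> FAULT, frames=[3,-,-,-] (faults so far: 1)
  step 1: ref 4 -> FAULT, frames=[3,4,-,-] (faults so far: 2)
  step 2: ref 1 -> FAULT, frames=[3,4,1,-] (faults so far: 3)
  step 3: ref 7 -> FAULT, frames=[3,4,1,7] (faults so far: 4)
  step 4: ref 5 -> FAULT, evict 4, frames=[3,5,1,7] (faults so far: 5)
  step 5: ref 7 -> HIT, frames=[3,5,1,7] (faults so far: 5)
  step 6: ref 7 -> HIT, frames=[3,5,1,7] (faults so far: 5)
  step 7: ref 1 -> HIT, frames=[3,5,1,7] (faults so far: 5)
  step 8: ref 2 -> FAULT, evict 1, frames=[3,5,2,7] (faults so far: 6)
  step 9: ref 5 -> HIT, frames=[3,5,2,7] (faults so far: 6)
  step 10: ref 3 -> HIT, frames=[3,5,2,7] (faults so far: 6)
  Optimal total faults: 6

Answer: 7 7 6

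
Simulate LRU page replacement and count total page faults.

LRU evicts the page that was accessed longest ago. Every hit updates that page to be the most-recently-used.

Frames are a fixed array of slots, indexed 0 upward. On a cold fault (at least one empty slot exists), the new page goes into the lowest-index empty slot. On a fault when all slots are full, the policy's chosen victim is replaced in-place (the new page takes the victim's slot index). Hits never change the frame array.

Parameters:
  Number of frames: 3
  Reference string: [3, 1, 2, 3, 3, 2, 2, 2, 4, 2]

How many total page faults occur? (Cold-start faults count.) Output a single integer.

Step 0: ref 3 → FAULT, frames=[3,-,-]
Step 1: ref 1 → FAULT, frames=[3,1,-]
Step 2: ref 2 → FAULT, frames=[3,1,2]
Step 3: ref 3 → HIT, frames=[3,1,2]
Step 4: ref 3 → HIT, frames=[3,1,2]
Step 5: ref 2 → HIT, frames=[3,1,2]
Step 6: ref 2 → HIT, frames=[3,1,2]
Step 7: ref 2 → HIT, frames=[3,1,2]
Step 8: ref 4 → FAULT (evict 1), frames=[3,4,2]
Step 9: ref 2 → HIT, frames=[3,4,2]
Total faults: 4

Answer: 4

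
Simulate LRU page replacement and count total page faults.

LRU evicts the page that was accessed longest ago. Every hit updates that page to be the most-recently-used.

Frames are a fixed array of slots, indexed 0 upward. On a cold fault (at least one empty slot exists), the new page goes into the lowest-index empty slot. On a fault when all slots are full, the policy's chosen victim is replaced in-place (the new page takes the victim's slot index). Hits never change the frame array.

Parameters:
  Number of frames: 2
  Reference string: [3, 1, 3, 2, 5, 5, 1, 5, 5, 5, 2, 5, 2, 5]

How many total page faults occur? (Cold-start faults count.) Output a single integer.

Answer: 6

Derivation:
Step 0: ref 3 → FAULT, frames=[3,-]
Step 1: ref 1 → FAULT, frames=[3,1]
Step 2: ref 3 → HIT, frames=[3,1]
Step 3: ref 2 → FAULT (evict 1), frames=[3,2]
Step 4: ref 5 → FAULT (evict 3), frames=[5,2]
Step 5: ref 5 → HIT, frames=[5,2]
Step 6: ref 1 → FAULT (evict 2), frames=[5,1]
Step 7: ref 5 → HIT, frames=[5,1]
Step 8: ref 5 → HIT, frames=[5,1]
Step 9: ref 5 → HIT, frames=[5,1]
Step 10: ref 2 → FAULT (evict 1), frames=[5,2]
Step 11: ref 5 → HIT, frames=[5,2]
Step 12: ref 2 → HIT, frames=[5,2]
Step 13: ref 5 → HIT, frames=[5,2]
Total faults: 6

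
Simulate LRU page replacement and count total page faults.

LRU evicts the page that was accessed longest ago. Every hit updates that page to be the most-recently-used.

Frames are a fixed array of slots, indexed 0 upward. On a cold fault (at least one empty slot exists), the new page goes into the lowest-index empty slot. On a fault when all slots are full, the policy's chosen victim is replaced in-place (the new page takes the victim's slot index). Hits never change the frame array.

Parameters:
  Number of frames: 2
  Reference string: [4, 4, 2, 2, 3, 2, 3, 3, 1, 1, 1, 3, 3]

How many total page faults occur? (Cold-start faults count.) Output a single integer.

Answer: 4

Derivation:
Step 0: ref 4 → FAULT, frames=[4,-]
Step 1: ref 4 → HIT, frames=[4,-]
Step 2: ref 2 → FAULT, frames=[4,2]
Step 3: ref 2 → HIT, frames=[4,2]
Step 4: ref 3 → FAULT (evict 4), frames=[3,2]
Step 5: ref 2 → HIT, frames=[3,2]
Step 6: ref 3 → HIT, frames=[3,2]
Step 7: ref 3 → HIT, frames=[3,2]
Step 8: ref 1 → FAULT (evict 2), frames=[3,1]
Step 9: ref 1 → HIT, frames=[3,1]
Step 10: ref 1 → HIT, frames=[3,1]
Step 11: ref 3 → HIT, frames=[3,1]
Step 12: ref 3 → HIT, frames=[3,1]
Total faults: 4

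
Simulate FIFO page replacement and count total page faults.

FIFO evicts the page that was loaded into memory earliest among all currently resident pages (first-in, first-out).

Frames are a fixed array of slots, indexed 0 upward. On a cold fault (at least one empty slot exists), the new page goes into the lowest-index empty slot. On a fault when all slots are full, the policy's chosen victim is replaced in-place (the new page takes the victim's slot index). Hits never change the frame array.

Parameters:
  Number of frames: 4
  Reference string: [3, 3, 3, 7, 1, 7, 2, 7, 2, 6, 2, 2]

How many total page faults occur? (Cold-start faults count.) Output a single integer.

Step 0: ref 3 → FAULT, frames=[3,-,-,-]
Step 1: ref 3 → HIT, frames=[3,-,-,-]
Step 2: ref 3 → HIT, frames=[3,-,-,-]
Step 3: ref 7 → FAULT, frames=[3,7,-,-]
Step 4: ref 1 → FAULT, frames=[3,7,1,-]
Step 5: ref 7 → HIT, frames=[3,7,1,-]
Step 6: ref 2 → FAULT, frames=[3,7,1,2]
Step 7: ref 7 → HIT, frames=[3,7,1,2]
Step 8: ref 2 → HIT, frames=[3,7,1,2]
Step 9: ref 6 → FAULT (evict 3), frames=[6,7,1,2]
Step 10: ref 2 → HIT, frames=[6,7,1,2]
Step 11: ref 2 → HIT, frames=[6,7,1,2]
Total faults: 5

Answer: 5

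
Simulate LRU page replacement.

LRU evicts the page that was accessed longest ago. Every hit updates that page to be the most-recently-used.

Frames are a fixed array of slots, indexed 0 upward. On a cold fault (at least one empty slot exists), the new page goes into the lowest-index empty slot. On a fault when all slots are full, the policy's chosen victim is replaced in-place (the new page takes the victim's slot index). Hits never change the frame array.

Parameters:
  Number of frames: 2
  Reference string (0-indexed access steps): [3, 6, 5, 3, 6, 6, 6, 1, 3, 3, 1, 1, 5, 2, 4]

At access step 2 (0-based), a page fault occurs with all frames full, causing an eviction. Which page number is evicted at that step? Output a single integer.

Answer: 3

Derivation:
Step 0: ref 3 -> FAULT, frames=[3,-]
Step 1: ref 6 -> FAULT, frames=[3,6]
Step 2: ref 5 -> FAULT, evict 3, frames=[5,6]
At step 2: evicted page 3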